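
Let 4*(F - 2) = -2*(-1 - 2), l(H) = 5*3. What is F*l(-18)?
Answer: 105/2 ≈ 52.500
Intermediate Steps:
l(H) = 15
F = 7/2 (F = 2 + (-2*(-1 - 2))/4 = 2 + (-2*(-3))/4 = 2 + (¼)*6 = 2 + 3/2 = 7/2 ≈ 3.5000)
F*l(-18) = (7/2)*15 = 105/2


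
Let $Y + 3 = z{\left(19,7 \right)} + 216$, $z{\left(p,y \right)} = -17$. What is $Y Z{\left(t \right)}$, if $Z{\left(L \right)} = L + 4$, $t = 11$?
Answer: $2940$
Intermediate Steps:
$Z{\left(L \right)} = 4 + L$
$Y = 196$ ($Y = -3 + \left(-17 + 216\right) = -3 + 199 = 196$)
$Y Z{\left(t \right)} = 196 \left(4 + 11\right) = 196 \cdot 15 = 2940$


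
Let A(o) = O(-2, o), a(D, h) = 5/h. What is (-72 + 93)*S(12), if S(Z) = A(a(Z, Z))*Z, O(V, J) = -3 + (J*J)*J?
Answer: -35413/48 ≈ -737.77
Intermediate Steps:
O(V, J) = -3 + J³ (O(V, J) = -3 + J²*J = -3 + J³)
A(o) = -3 + o³
S(Z) = Z*(-3 + 125/Z³) (S(Z) = (-3 + (5/Z)³)*Z = (-3 + 125/Z³)*Z = Z*(-3 + 125/Z³))
(-72 + 93)*S(12) = (-72 + 93)*(-3*12 + 125/12²) = 21*(-36 + 125*(1/144)) = 21*(-36 + 125/144) = 21*(-5059/144) = -35413/48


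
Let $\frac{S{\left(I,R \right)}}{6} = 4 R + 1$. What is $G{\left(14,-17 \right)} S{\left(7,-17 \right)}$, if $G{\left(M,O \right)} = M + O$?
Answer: $1206$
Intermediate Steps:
$S{\left(I,R \right)} = 6 + 24 R$ ($S{\left(I,R \right)} = 6 \left(4 R + 1\right) = 6 \left(1 + 4 R\right) = 6 + 24 R$)
$G{\left(14,-17 \right)} S{\left(7,-17 \right)} = \left(14 - 17\right) \left(6 + 24 \left(-17\right)\right) = - 3 \left(6 - 408\right) = \left(-3\right) \left(-402\right) = 1206$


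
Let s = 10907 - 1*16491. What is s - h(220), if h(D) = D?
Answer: -5804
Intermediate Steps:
s = -5584 (s = 10907 - 16491 = -5584)
s - h(220) = -5584 - 1*220 = -5584 - 220 = -5804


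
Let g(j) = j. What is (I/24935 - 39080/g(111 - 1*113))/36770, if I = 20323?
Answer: 487250223/916859950 ≈ 0.53143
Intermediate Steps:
(I/24935 - 39080/g(111 - 1*113))/36770 = (20323/24935 - 39080/(111 - 1*113))/36770 = (20323*(1/24935) - 39080/(111 - 113))*(1/36770) = (20323/24935 - 39080/(-2))*(1/36770) = (20323/24935 - 39080*(-½))*(1/36770) = (20323/24935 + 19540)*(1/36770) = (487250223/24935)*(1/36770) = 487250223/916859950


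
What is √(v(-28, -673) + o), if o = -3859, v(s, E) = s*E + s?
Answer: √14957 ≈ 122.30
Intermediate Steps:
v(s, E) = s + E*s (v(s, E) = E*s + s = s + E*s)
√(v(-28, -673) + o) = √(-28*(1 - 673) - 3859) = √(-28*(-672) - 3859) = √(18816 - 3859) = √14957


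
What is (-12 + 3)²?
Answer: 81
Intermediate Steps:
(-12 + 3)² = (-9)² = 81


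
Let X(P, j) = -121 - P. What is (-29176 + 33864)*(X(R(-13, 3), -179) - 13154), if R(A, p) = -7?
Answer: -62200384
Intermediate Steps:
(-29176 + 33864)*(X(R(-13, 3), -179) - 13154) = (-29176 + 33864)*((-121 - 1*(-7)) - 13154) = 4688*((-121 + 7) - 13154) = 4688*(-114 - 13154) = 4688*(-13268) = -62200384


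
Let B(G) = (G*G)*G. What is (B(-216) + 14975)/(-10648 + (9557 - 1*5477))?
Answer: 10062721/6568 ≈ 1532.1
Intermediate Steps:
B(G) = G³ (B(G) = G²*G = G³)
(B(-216) + 14975)/(-10648 + (9557 - 1*5477)) = ((-216)³ + 14975)/(-10648 + (9557 - 1*5477)) = (-10077696 + 14975)/(-10648 + (9557 - 5477)) = -10062721/(-10648 + 4080) = -10062721/(-6568) = -10062721*(-1/6568) = 10062721/6568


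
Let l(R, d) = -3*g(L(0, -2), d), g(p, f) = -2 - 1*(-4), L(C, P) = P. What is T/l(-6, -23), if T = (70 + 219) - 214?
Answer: -25/2 ≈ -12.500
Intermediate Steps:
g(p, f) = 2 (g(p, f) = -2 + 4 = 2)
l(R, d) = -6 (l(R, d) = -3*2 = -6)
T = 75 (T = 289 - 214 = 75)
T/l(-6, -23) = 75/(-6) = 75*(-1/6) = -25/2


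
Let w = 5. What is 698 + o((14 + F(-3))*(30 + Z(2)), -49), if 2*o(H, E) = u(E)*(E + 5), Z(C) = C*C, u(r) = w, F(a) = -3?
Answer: 588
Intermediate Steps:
u(r) = 5
Z(C) = C**2
o(H, E) = 25/2 + 5*E/2 (o(H, E) = (5*(E + 5))/2 = (5*(5 + E))/2 = (25 + 5*E)/2 = 25/2 + 5*E/2)
698 + o((14 + F(-3))*(30 + Z(2)), -49) = 698 + (25/2 + (5/2)*(-49)) = 698 + (25/2 - 245/2) = 698 - 110 = 588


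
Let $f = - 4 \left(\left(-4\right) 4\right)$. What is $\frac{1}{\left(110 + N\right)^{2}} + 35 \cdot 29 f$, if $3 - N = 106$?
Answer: $\frac{3183041}{49} \approx 64960.0$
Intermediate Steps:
$N = -103$ ($N = 3 - 106 = -103$)
$f = 64$ ($f = \left(-4\right) \left(-16\right) = 64$)
$\frac{1}{\left(110 + N\right)^{2}} + 35 \cdot 29 f = \frac{1}{\left(110 - 103\right)^{2}} + 35 \cdot 29 \cdot 64 = \frac{1}{7^{2}} + 1015 \cdot 64 = \frac{1}{49} + 64960 = \frac{3183041}{49}$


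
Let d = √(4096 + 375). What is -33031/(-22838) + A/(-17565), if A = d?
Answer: 33031/22838 - √4471/17565 ≈ 1.4425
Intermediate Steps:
d = √4471 ≈ 66.865
A = √4471 ≈ 66.865
-33031/(-22838) + A/(-17565) = -33031/(-22838) + √4471/(-17565) = -33031*(-1/22838) + √4471*(-1/17565) = 33031/22838 - √4471/17565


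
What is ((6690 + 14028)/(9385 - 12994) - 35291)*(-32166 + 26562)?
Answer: 79318976772/401 ≈ 1.9780e+8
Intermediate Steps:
((6690 + 14028)/(9385 - 12994) - 35291)*(-32166 + 26562) = (20718/(-3609) - 35291)*(-5604) = (20718*(-1/3609) - 35291)*(-5604) = (-2302/401 - 35291)*(-5604) = -14153993/401*(-5604) = 79318976772/401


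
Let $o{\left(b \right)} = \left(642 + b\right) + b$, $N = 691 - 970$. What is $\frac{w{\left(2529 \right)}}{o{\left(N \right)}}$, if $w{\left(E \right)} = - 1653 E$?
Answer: $- \frac{1393479}{28} \approx -49767.0$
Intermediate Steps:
$N = -279$
$o{\left(b \right)} = 642 + 2 b$
$\frac{w{\left(2529 \right)}}{o{\left(N \right)}} = \frac{\left(-1653\right) 2529}{642 + 2 \left(-279\right)} = - \frac{4180437}{642 - 558} = - \frac{4180437}{84} = \left(-4180437\right) \frac{1}{84} = - \frac{1393479}{28}$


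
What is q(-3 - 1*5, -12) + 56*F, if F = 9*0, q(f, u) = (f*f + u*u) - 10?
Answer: 198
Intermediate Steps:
q(f, u) = -10 + f² + u² (q(f, u) = (f² + u²) - 10 = -10 + f² + u²)
F = 0
q(-3 - 1*5, -12) + 56*F = (-10 + (-3 - 1*5)² + (-12)²) + 56*0 = (-10 + (-3 - 5)² + 144) + 0 = (-10 + (-8)² + 144) + 0 = (-10 + 64 + 144) + 0 = 198 + 0 = 198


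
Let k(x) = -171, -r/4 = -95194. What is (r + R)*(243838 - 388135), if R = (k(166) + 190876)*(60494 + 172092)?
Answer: -6400393563554082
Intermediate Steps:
r = 380776 (r = -4*(-95194) = 380776)
R = 44355313130 (R = (-171 + 190876)*(60494 + 172092) = 190705*232586 = 44355313130)
(r + R)*(243838 - 388135) = (380776 + 44355313130)*(243838 - 388135) = 44355693906*(-144297) = -6400393563554082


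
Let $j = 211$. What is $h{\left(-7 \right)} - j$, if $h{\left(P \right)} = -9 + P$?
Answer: $-227$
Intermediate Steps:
$h{\left(-7 \right)} - j = \left(-9 - 7\right) - 211 = -16 - 211 = -227$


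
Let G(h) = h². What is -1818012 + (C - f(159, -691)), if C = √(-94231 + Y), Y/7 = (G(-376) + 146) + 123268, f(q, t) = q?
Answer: -1818171 + √1759299 ≈ -1.8168e+6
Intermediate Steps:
Y = 1853530 (Y = 7*(((-376)² + 146) + 123268) = 7*((141376 + 146) + 123268) = 7*(141522 + 123268) = 7*264790 = 1853530)
C = √1759299 (C = √(-94231 + 1853530) = √1759299 ≈ 1326.4)
-1818012 + (C - f(159, -691)) = -1818012 + (√1759299 - 1*159) = -1818012 + (√1759299 - 159) = -1818012 + (-159 + √1759299) = -1818171 + √1759299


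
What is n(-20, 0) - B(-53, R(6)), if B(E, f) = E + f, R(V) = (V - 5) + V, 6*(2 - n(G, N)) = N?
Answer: 48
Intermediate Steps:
n(G, N) = 2 - N/6
R(V) = -5 + 2*V (R(V) = (-5 + V) + V = -5 + 2*V)
n(-20, 0) - B(-53, R(6)) = (2 - 1/6*0) - (-53 + (-5 + 2*6)) = (2 + 0) - (-53 + (-5 + 12)) = 2 - (-53 + 7) = 2 - 1*(-46) = 2 + 46 = 48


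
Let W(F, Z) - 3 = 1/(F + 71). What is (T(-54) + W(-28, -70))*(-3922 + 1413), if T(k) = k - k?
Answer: -326170/43 ≈ -7585.4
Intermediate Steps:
T(k) = 0
W(F, Z) = 3 + 1/(71 + F) (W(F, Z) = 3 + 1/(F + 71) = 3 + 1/(71 + F))
(T(-54) + W(-28, -70))*(-3922 + 1413) = (0 + (214 + 3*(-28))/(71 - 28))*(-3922 + 1413) = (0 + (214 - 84)/43)*(-2509) = (0 + (1/43)*130)*(-2509) = (0 + 130/43)*(-2509) = (130/43)*(-2509) = -326170/43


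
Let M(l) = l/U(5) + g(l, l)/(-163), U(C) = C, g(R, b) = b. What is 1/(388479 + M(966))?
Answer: 815/316763013 ≈ 2.5729e-6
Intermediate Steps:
M(l) = 158*l/815 (M(l) = l/5 + l/(-163) = l*(⅕) + l*(-1/163) = l/5 - l/163 = 158*l/815)
1/(388479 + M(966)) = 1/(388479 + (158/815)*966) = 1/(388479 + 152628/815) = 1/(316763013/815) = 815/316763013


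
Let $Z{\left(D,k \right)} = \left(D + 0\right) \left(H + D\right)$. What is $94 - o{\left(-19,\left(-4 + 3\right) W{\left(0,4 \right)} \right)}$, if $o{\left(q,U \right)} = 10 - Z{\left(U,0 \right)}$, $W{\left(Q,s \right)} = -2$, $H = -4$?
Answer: $80$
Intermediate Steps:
$Z{\left(D,k \right)} = D \left(-4 + D\right)$ ($Z{\left(D,k \right)} = \left(D + 0\right) \left(-4 + D\right) = D \left(-4 + D\right)$)
$o{\left(q,U \right)} = 10 - U \left(-4 + U\right)$
$94 - o{\left(-19,\left(-4 + 3\right) W{\left(0,4 \right)} \right)} = 94 - \left(10 - \left(-4 + 3\right) \left(-2\right) \left(-4 + \left(-4 + 3\right) \left(-2\right)\right)\right) = 94 - \left(10 - \left(-1\right) \left(-2\right) \left(-4 - -2\right)\right) = 94 - \left(10 - 2 \left(-4 + 2\right)\right) = 94 - \left(10 - 2 \left(-2\right)\right) = 94 - \left(10 + 4\right) = 94 - 14 = 80$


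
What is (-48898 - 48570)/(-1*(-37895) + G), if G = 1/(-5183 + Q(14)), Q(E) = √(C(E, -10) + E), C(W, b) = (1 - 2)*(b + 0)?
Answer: -4134231120195344/1607365366090919 - 24367*√6/4822096098272757 ≈ -2.5721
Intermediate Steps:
C(W, b) = -b
Q(E) = √(10 + E) (Q(E) = √(-1*(-10) + E) = √(10 + E))
G = 1/(-5183 + 2*√6) (G = 1/(-5183 + √(10 + 14)) = 1/(-5183 + √24) = 1/(-5183 + 2*√6) ≈ -0.00019312)
(-48898 - 48570)/(-1*(-37895) + G) = (-48898 - 48570)/(-1*(-37895) + (-5183/26863465 - 2*√6/26863465)) = -97468/(37895 + (-5183/26863465 - 2*√6/26863465)) = -97468/(1017991000992/26863465 - 2*√6/26863465)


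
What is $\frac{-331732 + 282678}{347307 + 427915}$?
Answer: $- \frac{24527}{387611} \approx -0.063277$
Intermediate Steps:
$\frac{-331732 + 282678}{347307 + 427915} = - \frac{49054}{775222} = \left(-49054\right) \frac{1}{775222} = - \frac{24527}{387611}$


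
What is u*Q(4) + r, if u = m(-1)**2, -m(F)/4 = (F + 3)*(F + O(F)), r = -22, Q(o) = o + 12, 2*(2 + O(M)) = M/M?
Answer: 6378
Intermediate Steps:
O(M) = -3/2 (O(M) = -2 + (M/M)/2 = -2 + (1/2)*1 = -2 + 1/2 = -3/2)
Q(o) = 12 + o
m(F) = -4*(3 + F)*(-3/2 + F) (m(F) = -4*(F + 3)*(F - 3/2) = -4*(3 + F)*(-3/2 + F))
u = 400 (u = (18 - 6*(-1) - 4*(-1)**2)**2 = (18 + 6 - 4*1)**2 = (18 + 6 - 4)**2 = 20**2 = 400)
u*Q(4) + r = 400*(12 + 4) - 22 = 400*16 - 22 = 6400 - 22 = 6378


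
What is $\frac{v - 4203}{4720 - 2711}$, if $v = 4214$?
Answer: $\frac{11}{2009} \approx 0.0054754$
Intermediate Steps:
$\frac{v - 4203}{4720 - 2711} = \frac{4214 - 4203}{4720 - 2711} = \frac{11}{2009}$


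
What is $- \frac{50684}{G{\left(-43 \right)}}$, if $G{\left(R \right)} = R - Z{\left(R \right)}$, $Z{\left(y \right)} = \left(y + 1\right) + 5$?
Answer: $\frac{25342}{3} \approx 8447.3$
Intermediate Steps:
$Z{\left(y \right)} = 6 + y$ ($Z{\left(y \right)} = \left(1 + y\right) + 5 = 6 + y$)
$G{\left(R \right)} = -6$ ($G{\left(R \right)} = R - \left(6 + R\right) = -6$)
$- \frac{50684}{G{\left(-43 \right)}} = - \frac{50684}{-6} = \left(-50684\right) \left(- \frac{1}{6}\right) = \frac{25342}{3}$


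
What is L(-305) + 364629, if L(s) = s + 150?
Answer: 364474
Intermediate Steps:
L(s) = 150 + s
L(-305) + 364629 = (150 - 305) + 364629 = -155 + 364629 = 364474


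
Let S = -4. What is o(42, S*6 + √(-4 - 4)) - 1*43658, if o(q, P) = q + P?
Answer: -43640 + 2*I*√2 ≈ -43640.0 + 2.8284*I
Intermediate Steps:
o(q, P) = P + q
o(42, S*6 + √(-4 - 4)) - 1*43658 = ((-4*6 + √(-4 - 4)) + 42) - 1*43658 = ((-24 + √(-8)) + 42) - 43658 = ((-24 + 2*I*√2) + 42) - 43658 = (18 + 2*I*√2) - 43658 = -43640 + 2*I*√2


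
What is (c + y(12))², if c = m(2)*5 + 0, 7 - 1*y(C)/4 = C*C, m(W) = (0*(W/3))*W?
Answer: 300304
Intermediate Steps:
m(W) = 0 (m(W) = (0*(W*(⅓)))*W = (0*(W/3))*W = 0*W = 0)
y(C) = 28 - 4*C² (y(C) = 28 - 4*C*C = 28 - 4*C²)
c = 0 (c = 0*5 + 0 = 0 + 0 = 0)
(c + y(12))² = (0 + (28 - 4*12²))² = (0 + (28 - 4*144))² = (0 + (28 - 576))² = (0 - 548)² = (-548)² = 300304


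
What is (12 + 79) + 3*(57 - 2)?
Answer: 256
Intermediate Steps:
(12 + 79) + 3*(57 - 2) = 91 + 3*55 = 91 + 165 = 256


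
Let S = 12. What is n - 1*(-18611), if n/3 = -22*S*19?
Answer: 3563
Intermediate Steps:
n = -15048 (n = 3*(-22*12*19) = 3*(-264*19) = 3*(-5016) = -15048)
n - 1*(-18611) = -15048 - 1*(-18611) = -15048 + 18611 = 3563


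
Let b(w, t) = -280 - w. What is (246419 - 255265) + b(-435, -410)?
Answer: -8691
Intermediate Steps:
(246419 - 255265) + b(-435, -410) = (246419 - 255265) + (-280 - 1*(-435)) = -8846 + (-280 + 435) = -8846 + 155 = -8691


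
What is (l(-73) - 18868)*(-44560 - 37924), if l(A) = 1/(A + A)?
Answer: 113610533418/73 ≈ 1.5563e+9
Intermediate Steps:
l(A) = 1/(2*A)
(l(-73) - 18868)*(-44560 - 37924) = ((1/2)/(-73) - 18868)*(-44560 - 37924) = ((1/2)*(-1/73) - 18868)*(-82484) = (-1/146 - 18868)*(-82484) = -2754729/146*(-82484) = 113610533418/73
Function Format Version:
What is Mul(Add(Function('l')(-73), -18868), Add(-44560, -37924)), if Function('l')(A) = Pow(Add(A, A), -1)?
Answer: Rational(113610533418, 73) ≈ 1.5563e+9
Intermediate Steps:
Function('l')(A) = Mul(Rational(1, 2), Pow(A, -1)) (Function('l')(A) = Pow(Mul(2, A), -1) = Mul(Rational(1, 2), Pow(A, -1)))
Mul(Add(Function('l')(-73), -18868), Add(-44560, -37924)) = Mul(Add(Mul(Rational(1, 2), Pow(-73, -1)), -18868), Add(-44560, -37924)) = Mul(Add(Mul(Rational(1, 2), Rational(-1, 73)), -18868), -82484) = Mul(Add(Rational(-1, 146), -18868), -82484) = Mul(Rational(-2754729, 146), -82484) = Rational(113610533418, 73)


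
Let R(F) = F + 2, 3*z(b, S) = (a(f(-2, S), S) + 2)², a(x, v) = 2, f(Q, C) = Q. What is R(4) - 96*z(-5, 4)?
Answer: -506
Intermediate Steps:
z(b, S) = 16/3 (z(b, S) = (2 + 2)²/3 = (⅓)*4² = (⅓)*16 = 16/3)
R(F) = 2 + F
R(4) - 96*z(-5, 4) = (2 + 4) - 96*16/3 = 6 - 512 = -506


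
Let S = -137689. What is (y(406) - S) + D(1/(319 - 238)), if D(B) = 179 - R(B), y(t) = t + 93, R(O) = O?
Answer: 11207726/81 ≈ 1.3837e+5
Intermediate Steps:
y(t) = 93 + t
D(B) = 179 - B
(y(406) - S) + D(1/(319 - 238)) = ((93 + 406) - 1*(-137689)) + (179 - 1/(319 - 238)) = (499 + 137689) + (179 - 1/81) = 138188 + (179 - 1*1/81) = 138188 + (179 - 1/81) = 138188 + 14498/81 = 11207726/81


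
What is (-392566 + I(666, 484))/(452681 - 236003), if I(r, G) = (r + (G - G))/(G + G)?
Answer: -190001611/104872152 ≈ -1.8117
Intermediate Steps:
I(r, G) = r/(2*G) (I(r, G) = (r + 0)/((2*G)) = r*(1/(2*G)) = r/(2*G))
(-392566 + I(666, 484))/(452681 - 236003) = (-392566 + (1/2)*666/484)/(452681 - 236003) = (-392566 + (1/2)*666*(1/484))/216678 = (-392566 + 333/484)*(1/216678) = -190001611/484*1/216678 = -190001611/104872152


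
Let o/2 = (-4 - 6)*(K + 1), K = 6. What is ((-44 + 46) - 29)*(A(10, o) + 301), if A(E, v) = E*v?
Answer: 29673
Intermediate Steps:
o = -140 (o = 2*((-4 - 6)*(6 + 1)) = 2*(-10*7) = 2*(-70) = -140)
((-44 + 46) - 29)*(A(10, o) + 301) = ((-44 + 46) - 29)*(10*(-140) + 301) = (2 - 29)*(-1400 + 301) = -27*(-1099) = 29673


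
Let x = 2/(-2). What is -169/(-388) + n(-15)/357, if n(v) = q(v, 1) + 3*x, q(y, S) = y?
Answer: 17783/46172 ≈ 0.38515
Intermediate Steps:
x = -1 (x = 2*(-½) = -1)
n(v) = -3 + v (n(v) = v + 3*(-1) = v - 3 = -3 + v)
-169/(-388) + n(-15)/357 = -169/(-388) + (-3 - 15)/357 = -169*(-1/388) - 18*1/357 = 169/388 - 6/119 = 17783/46172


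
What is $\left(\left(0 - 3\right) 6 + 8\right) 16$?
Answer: $-160$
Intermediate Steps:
$\left(\left(0 - 3\right) 6 + 8\right) 16 = \left(\left(-3\right) 6 + 8\right) 16 = \left(-18 + 8\right) 16 = \left(-10\right) 16 = -160$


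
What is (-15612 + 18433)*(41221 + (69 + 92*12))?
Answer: 119593474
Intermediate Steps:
(-15612 + 18433)*(41221 + (69 + 92*12)) = 2821*(41221 + (69 + 1104)) = 2821*(41221 + 1173) = 2821*42394 = 119593474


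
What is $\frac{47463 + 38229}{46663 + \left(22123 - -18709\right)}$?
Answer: $\frac{28564}{29165} \approx 0.97939$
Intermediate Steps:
$\frac{47463 + 38229}{46663 + \left(22123 - -18709\right)} = \frac{85692}{46663 + \left(22123 + 18709\right)} = \frac{85692}{46663 + 40832} = \frac{85692}{87495} = 85692 \cdot \frac{1}{87495} = \frac{28564}{29165}$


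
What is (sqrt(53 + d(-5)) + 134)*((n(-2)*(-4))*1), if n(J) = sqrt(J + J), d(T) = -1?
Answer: 16*I*(-67 - sqrt(13)) ≈ -1129.7*I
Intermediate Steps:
n(J) = sqrt(2)*sqrt(J) (n(J) = sqrt(2*J) = sqrt(2)*sqrt(J))
(sqrt(53 + d(-5)) + 134)*((n(-2)*(-4))*1) = (sqrt(53 - 1) + 134)*(((sqrt(2)*sqrt(-2))*(-4))*1) = (sqrt(52) + 134)*(((sqrt(2)*(I*sqrt(2)))*(-4))*1) = (2*sqrt(13) + 134)*(((2*I)*(-4))*1) = (134 + 2*sqrt(13))*(-8*I*1) = (134 + 2*sqrt(13))*(-8*I) = -8*I*(134 + 2*sqrt(13))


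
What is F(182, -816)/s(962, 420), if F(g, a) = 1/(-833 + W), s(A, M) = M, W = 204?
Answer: -1/264180 ≈ -3.7853e-6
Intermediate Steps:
F(g, a) = -1/629 (F(g, a) = 1/(-833 + 204) = 1/(-629) = -1/629)
F(182, -816)/s(962, 420) = -1/629/420 = -1/629*1/420 = -1/264180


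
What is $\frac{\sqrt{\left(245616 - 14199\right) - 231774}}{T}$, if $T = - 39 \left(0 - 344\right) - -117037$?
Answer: $\frac{i \sqrt{357}}{130453} \approx 0.00014484 i$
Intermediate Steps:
$T = 130453$ ($T = \left(-39\right) \left(-344\right) + 117037 = 13416 + 117037 = 130453$)
$\frac{\sqrt{\left(245616 - 14199\right) - 231774}}{T} = \frac{\sqrt{\left(245616 - 14199\right) - 231774}}{130453} = \sqrt{\left(245616 - 14199\right) - 231774} \cdot \frac{1}{130453} = \sqrt{231417 - 231774} \cdot \frac{1}{130453} = \sqrt{-357} \cdot \frac{1}{130453} = i \sqrt{357} \cdot \frac{1}{130453} = \frac{i \sqrt{357}}{130453}$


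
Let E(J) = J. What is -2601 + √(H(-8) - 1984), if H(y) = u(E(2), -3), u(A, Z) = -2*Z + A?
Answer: -2601 + 2*I*√494 ≈ -2601.0 + 44.452*I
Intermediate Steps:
u(A, Z) = A - 2*Z
H(y) = 8 (H(y) = 2 - 2*(-3) = 2 + 6 = 8)
-2601 + √(H(-8) - 1984) = -2601 + √(8 - 1984) = -2601 + √(-1976) = -2601 + 2*I*√494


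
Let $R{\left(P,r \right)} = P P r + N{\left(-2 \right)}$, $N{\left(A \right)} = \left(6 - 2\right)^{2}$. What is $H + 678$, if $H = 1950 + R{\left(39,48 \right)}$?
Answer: $75652$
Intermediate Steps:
$N{\left(A \right)} = 16$ ($N{\left(A \right)} = 4^{2} = 16$)
$R{\left(P,r \right)} = 16 + r P^{2}$ ($R{\left(P,r \right)} = P P r + 16 = P^{2} r + 16 = r P^{2} + 16 = 16 + r P^{2}$)
$H = 74974$ ($H = 1950 + \left(16 + 48 \cdot 39^{2}\right) = 1950 + \left(16 + 48 \cdot 1521\right) = 1950 + \left(16 + 73008\right) = 1950 + 73024 = 74974$)
$H + 678 = 74974 + 678 = 75652$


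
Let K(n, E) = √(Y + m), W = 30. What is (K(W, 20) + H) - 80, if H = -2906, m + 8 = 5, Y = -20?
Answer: -2986 + I*√23 ≈ -2986.0 + 4.7958*I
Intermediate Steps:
m = -3 (m = -8 + 5 = -3)
K(n, E) = I*√23 (K(n, E) = √(-20 - 3) = √(-23) = I*√23)
(K(W, 20) + H) - 80 = (I*√23 - 2906) - 80 = (-2906 + I*√23) - 80 = -2986 + I*√23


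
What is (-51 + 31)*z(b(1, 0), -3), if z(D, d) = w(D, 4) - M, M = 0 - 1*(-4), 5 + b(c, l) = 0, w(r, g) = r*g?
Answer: 480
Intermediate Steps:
w(r, g) = g*r
b(c, l) = -5 (b(c, l) = -5 + 0 = -5)
M = 4 (M = 0 + 4 = 4)
z(D, d) = -4 + 4*D (z(D, d) = 4*D - 1*4 = 4*D - 4 = -4 + 4*D)
(-51 + 31)*z(b(1, 0), -3) = (-51 + 31)*(-4 + 4*(-5)) = -20*(-4 - 20) = -20*(-24) = 480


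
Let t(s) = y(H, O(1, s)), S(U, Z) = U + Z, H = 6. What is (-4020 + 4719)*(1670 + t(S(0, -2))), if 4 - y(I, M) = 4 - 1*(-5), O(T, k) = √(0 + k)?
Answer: 1163835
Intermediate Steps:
O(T, k) = √k
y(I, M) = -5 (y(I, M) = 4 - (4 - 1*(-5)) = 4 - (4 + 5) = 4 - 1*9 = 4 - 9 = -5)
t(s) = -5
(-4020 + 4719)*(1670 + t(S(0, -2))) = (-4020 + 4719)*(1670 - 5) = 699*1665 = 1163835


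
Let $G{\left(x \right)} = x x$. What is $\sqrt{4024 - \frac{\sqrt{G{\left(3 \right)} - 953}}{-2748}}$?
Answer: $\frac{\sqrt{1899203256 + 687 i \sqrt{59}}}{687} \approx 63.435 + 8.8127 \cdot 10^{-5} i$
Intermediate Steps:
$G{\left(x \right)} = x^{2}$
$\sqrt{4024 - \frac{\sqrt{G{\left(3 \right)} - 953}}{-2748}} = \sqrt{4024 - \frac{\sqrt{3^{2} - 953}}{-2748}} = \sqrt{4024 - \sqrt{9 - 953} \left(- \frac{1}{2748}\right)} = \sqrt{4024 - \sqrt{-944} \left(- \frac{1}{2748}\right)} = \sqrt{4024 - 4 i \sqrt{59} \left(- \frac{1}{2748}\right)} = \sqrt{4024 - - \frac{i \sqrt{59}}{687}} = \sqrt{4024 + \frac{i \sqrt{59}}{687}}$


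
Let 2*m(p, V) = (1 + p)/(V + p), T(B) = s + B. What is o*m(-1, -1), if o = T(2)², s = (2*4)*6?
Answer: 0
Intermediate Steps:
s = 48 (s = 8*6 = 48)
T(B) = 48 + B
m(p, V) = (1 + p)/(2*(V + p)) (m(p, V) = ((1 + p)/(V + p))/2 = (1 + p)/(2*(V + p)))
o = 2500 (o = (48 + 2)² = 50² = 2500)
o*m(-1, -1) = 2500*((1 - 1)/(2*(-1 - 1))) = 2500*((½)*0/(-2)) = 2500*((½)*(-½)*0) = 2500*0 = 0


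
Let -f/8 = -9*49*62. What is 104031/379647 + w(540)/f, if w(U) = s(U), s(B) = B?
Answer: 23621743/85434636 ≈ 0.27649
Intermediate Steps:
f = 218736 (f = -8*(-9*49)*62 = -(-3528)*62 = -8*(-27342) = 218736)
w(U) = U
104031/379647 + w(540)/f = 104031/379647 + 540/218736 = 104031*(1/379647) + 540*(1/218736) = 3853/14061 + 15/6076 = 23621743/85434636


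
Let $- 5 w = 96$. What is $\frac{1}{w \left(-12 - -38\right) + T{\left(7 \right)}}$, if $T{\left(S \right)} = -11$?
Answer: $- \frac{5}{2551} \approx -0.00196$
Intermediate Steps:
$w = - \frac{96}{5}$ ($w = \left(- \frac{1}{5}\right) 96 = - \frac{96}{5} \approx -19.2$)
$\frac{1}{w \left(-12 - -38\right) + T{\left(7 \right)}} = \frac{1}{- \frac{96 \left(-12 - -38\right)}{5} - 11} = \frac{1}{- \frac{96 \left(-12 + 38\right)}{5} - 11} = \frac{1}{\left(- \frac{96}{5}\right) 26 - 11} = \frac{1}{- \frac{2496}{5} - 11} = \frac{1}{- \frac{2551}{5}} = - \frac{5}{2551}$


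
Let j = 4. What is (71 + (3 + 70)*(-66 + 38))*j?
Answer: -7892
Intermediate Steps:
(71 + (3 + 70)*(-66 + 38))*j = (71 + (3 + 70)*(-66 + 38))*4 = (71 + 73*(-28))*4 = (71 - 2044)*4 = -1973*4 = -7892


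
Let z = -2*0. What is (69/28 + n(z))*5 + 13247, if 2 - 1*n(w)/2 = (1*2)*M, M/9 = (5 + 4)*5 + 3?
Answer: 129901/28 ≈ 4639.3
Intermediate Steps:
M = 432 (M = 9*((5 + 4)*5 + 3) = 9*(9*5 + 3) = 9*(45 + 3) = 9*48 = 432)
z = 0
n(w) = -1724 (n(w) = 4 - 2*1*2*432 = 4 - 4*432 = 4 - 2*864 = 4 - 1728 = -1724)
(69/28 + n(z))*5 + 13247 = (69/28 - 1724)*5 + 13247 = -48203/28*5 + 13247 = -241015/28 + 13247 = 129901/28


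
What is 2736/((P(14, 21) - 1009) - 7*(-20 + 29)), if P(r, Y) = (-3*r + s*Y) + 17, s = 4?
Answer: -2736/1013 ≈ -2.7009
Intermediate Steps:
P(r, Y) = 17 - 3*r + 4*Y (P(r, Y) = (-3*r + 4*Y) + 17 = 17 - 3*r + 4*Y)
2736/((P(14, 21) - 1009) - 7*(-20 + 29)) = 2736/(((17 - 3*14 + 4*21) - 1009) - 7*(-20 + 29)) = 2736/(((17 - 42 + 84) - 1009) - 7*9) = 2736/((59 - 1009) - 63) = 2736/(-950 - 63) = 2736/(-1013) = 2736*(-1/1013) = -2736/1013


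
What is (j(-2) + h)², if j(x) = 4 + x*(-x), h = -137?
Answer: 18769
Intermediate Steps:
j(x) = 4 - x²
(j(-2) + h)² = ((4 - 1*(-2)²) - 137)² = ((4 - 1*4) - 137)² = ((4 - 4) - 137)² = (0 - 137)² = (-137)² = 18769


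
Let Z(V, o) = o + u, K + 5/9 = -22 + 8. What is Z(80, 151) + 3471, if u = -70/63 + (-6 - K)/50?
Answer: 181053/50 ≈ 3621.1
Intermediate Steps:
K = -131/9 (K = -5/9 + (-22 + 8) = -5/9 - 14 = -131/9 ≈ -14.556)
u = -47/50 (u = -70/63 + (-6 - 1*(-131/9))/50 = -70*1/63 + (-6 + 131/9)*(1/50) = -10/9 + (77/9)*(1/50) = -10/9 + 77/450 = -47/50 ≈ -0.94000)
Z(V, o) = -47/50 + o (Z(V, o) = o - 47/50 = -47/50 + o)
Z(80, 151) + 3471 = (-47/50 + 151) + 3471 = 7503/50 + 3471 = 181053/50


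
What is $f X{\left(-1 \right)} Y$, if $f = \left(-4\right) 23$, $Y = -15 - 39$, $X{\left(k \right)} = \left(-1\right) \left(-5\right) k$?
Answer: $-24840$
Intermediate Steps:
$X{\left(k \right)} = 5 k$
$Y = -54$
$f = -92$
$f X{\left(-1 \right)} Y = - 92 \cdot 5 \left(-1\right) \left(-54\right) = \left(-92\right) \left(-5\right) \left(-54\right) = 460 \left(-54\right) = -24840$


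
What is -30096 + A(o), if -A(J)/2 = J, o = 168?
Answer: -30432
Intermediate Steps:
A(J) = -2*J
-30096 + A(o) = -30096 - 2*168 = -30096 - 336 = -30432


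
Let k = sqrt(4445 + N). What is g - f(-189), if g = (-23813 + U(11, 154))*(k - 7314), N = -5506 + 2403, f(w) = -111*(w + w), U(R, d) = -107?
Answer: 174908922 - 23920*sqrt(1342) ≈ 1.7403e+8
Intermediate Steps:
f(w) = -222*w
N = -3103
k = sqrt(1342) (k = sqrt(4445 - 3103) = sqrt(1342) ≈ 36.633)
g = 174950880 - 23920*sqrt(1342) (g = (-23813 - 107)*(sqrt(1342) - 7314) = -23920*(-7314 + sqrt(1342)) = 174950880 - 23920*sqrt(1342) ≈ 1.7407e+8)
g - f(-189) = (174950880 - 23920*sqrt(1342)) - (-222)*(-189) = (174950880 - 23920*sqrt(1342)) - 1*41958 = (174950880 - 23920*sqrt(1342)) - 41958 = 174908922 - 23920*sqrt(1342)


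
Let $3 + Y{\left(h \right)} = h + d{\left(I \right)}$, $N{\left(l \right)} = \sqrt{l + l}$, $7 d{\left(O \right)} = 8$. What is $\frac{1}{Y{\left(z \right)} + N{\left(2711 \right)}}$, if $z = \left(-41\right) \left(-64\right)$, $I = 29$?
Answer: $\frac{128485}{336640347} - \frac{49 \sqrt{5422}}{336640347} \approx 0.00037095$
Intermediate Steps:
$d{\left(O \right)} = \frac{8}{7}$ ($d{\left(O \right)} = \frac{1}{7} \cdot 8 = \frac{8}{7}$)
$z = 2624$
$N{\left(l \right)} = \sqrt{2} \sqrt{l}$ ($N{\left(l \right)} = \sqrt{2 l} = \sqrt{2} \sqrt{l}$)
$Y{\left(h \right)} = - \frac{13}{7} + h$ ($Y{\left(h \right)} = -3 + \left(h + \frac{8}{7}\right) = -3 + \left(\frac{8}{7} + h\right) = - \frac{13}{7} + h$)
$\frac{1}{Y{\left(z \right)} + N{\left(2711 \right)}} = \frac{1}{\left(- \frac{13}{7} + 2624\right) + \sqrt{2} \sqrt{2711}} = \frac{1}{\frac{18355}{7} + \sqrt{5422}}$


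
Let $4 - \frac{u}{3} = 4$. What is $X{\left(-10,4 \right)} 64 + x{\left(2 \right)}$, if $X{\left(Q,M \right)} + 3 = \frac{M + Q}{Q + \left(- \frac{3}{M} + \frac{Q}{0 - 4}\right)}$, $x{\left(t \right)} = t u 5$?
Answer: $- \frac{1600}{11} \approx -145.45$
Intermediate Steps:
$u = 0$ ($u = 12 - 12 = 0$)
$x{\left(t \right)} = 0$ ($x{\left(t \right)} = t 0 \cdot 5 = 0 \cdot 5 = 0$)
$X{\left(Q,M \right)} = -3 + \frac{M + Q}{- \frac{3}{M} + \frac{3 Q}{4}}$ ($X{\left(Q,M \right)} = -3 + \frac{M + Q}{Q + \left(- \frac{3}{M} + \frac{Q}{0 - 4}\right)} = -3 + \frac{M + Q}{Q + \left(- \frac{3}{M} + \frac{Q}{-4}\right)} = -3 + \frac{M + Q}{Q + \left(- \frac{3}{M} + Q \left(- \frac{1}{4}\right)\right)} = -3 + \frac{M + Q}{Q - \left(\frac{3}{M} + \frac{Q}{4}\right)} = -3 + \frac{M + Q}{- \frac{3}{M} + \frac{3 Q}{4}}$)
$X{\left(-10,4 \right)} 64 + x{\left(2 \right)} = \frac{36 + 4 \cdot 4^{2} - 20 \left(-10\right)}{3 \left(-4 + 4 \left(-10\right)\right)} 64 + 0 = \frac{36 + 4 \cdot 16 + 200}{3 \left(-4 - 40\right)} 64 + 0 = \frac{36 + 64 + 200}{3 \left(-44\right)} 64 + 0 = \frac{1}{3} \left(- \frac{1}{44}\right) 300 \cdot 64 + 0 = \left(- \frac{25}{11}\right) 64 + 0 = - \frac{1600}{11} + 0 = - \frac{1600}{11}$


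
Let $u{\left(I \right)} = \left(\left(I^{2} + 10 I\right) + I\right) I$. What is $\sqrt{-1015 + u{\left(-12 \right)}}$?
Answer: $i \sqrt{1159} \approx 34.044 i$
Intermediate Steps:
$u{\left(I \right)} = I \left(I^{2} + 11 I\right)$ ($u{\left(I \right)} = \left(I^{2} + 11 I\right) I = I \left(I^{2} + 11 I\right)$)
$\sqrt{-1015 + u{\left(-12 \right)}} = \sqrt{-1015 + \left(-12\right)^{2} \left(11 - 12\right)} = \sqrt{-1015 + 144 \left(-1\right)} = \sqrt{-1015 - 144} = \sqrt{-1159} = i \sqrt{1159}$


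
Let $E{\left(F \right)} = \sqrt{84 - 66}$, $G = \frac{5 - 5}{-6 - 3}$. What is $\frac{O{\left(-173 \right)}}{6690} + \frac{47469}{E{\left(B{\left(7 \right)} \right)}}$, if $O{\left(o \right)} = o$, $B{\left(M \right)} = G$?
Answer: $- \frac{173}{6690} + \frac{15823 \sqrt{2}}{2} \approx 11189.0$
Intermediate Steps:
$G = 0$ ($G = \frac{0}{-9} = 0 \left(- \frac{1}{9}\right) = 0$)
$B{\left(M \right)} = 0$
$E{\left(F \right)} = 3 \sqrt{2}$ ($E{\left(F \right)} = \sqrt{18} = 3 \sqrt{2}$)
$\frac{O{\left(-173 \right)}}{6690} + \frac{47469}{E{\left(B{\left(7 \right)} \right)}} = - \frac{173}{6690} + \frac{47469}{3 \sqrt{2}} = \left(-173\right) \frac{1}{6690} + 47469 \frac{\sqrt{2}}{6} = - \frac{173}{6690} + \frac{15823 \sqrt{2}}{2}$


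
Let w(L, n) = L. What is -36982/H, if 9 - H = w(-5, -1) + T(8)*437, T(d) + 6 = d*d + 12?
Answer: 18491/15288 ≈ 1.2095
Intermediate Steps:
T(d) = 6 + d**2 (T(d) = -6 + (d*d + 12) = -6 + (d**2 + 12) = -6 + (12 + d**2) = 6 + d**2)
H = -30576 (H = 9 - (-5 + (6 + 8**2)*437) = 9 - (-5 + (6 + 64)*437) = 9 - (-5 + 70*437) = 9 - (-5 + 30590) = 9 - 1*30585 = 9 - 30585 = -30576)
-36982/H = -36982/(-30576) = -36982*(-1/30576) = 18491/15288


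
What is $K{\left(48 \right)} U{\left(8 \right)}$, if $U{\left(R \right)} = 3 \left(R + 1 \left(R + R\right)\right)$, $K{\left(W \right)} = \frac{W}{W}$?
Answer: $72$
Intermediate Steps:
$K{\left(W \right)} = 1$
$U{\left(R \right)} = 9 R$ ($U{\left(R \right)} = 3 \left(R + 1 \cdot 2 R\right) = 3 \left(R + 2 R\right) = 3 \cdot 3 R = 9 R$)
$K{\left(48 \right)} U{\left(8 \right)} = 1 \cdot 9 \cdot 8 = 1 \cdot 72 = 72$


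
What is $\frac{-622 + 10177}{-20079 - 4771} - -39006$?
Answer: $\frac{27693987}{710} \approx 39006.0$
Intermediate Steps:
$\frac{-622 + 10177}{-20079 - 4771} - -39006 = \frac{9555}{-24850} + 39006 = 9555 \left(- \frac{1}{24850}\right) + 39006 = - \frac{273}{710} + 39006 = \frac{27693987}{710}$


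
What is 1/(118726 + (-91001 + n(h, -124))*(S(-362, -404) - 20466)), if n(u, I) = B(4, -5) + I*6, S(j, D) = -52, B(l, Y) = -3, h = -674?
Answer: 1/1882604190 ≈ 5.3118e-10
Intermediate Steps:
n(u, I) = -3 + 6*I (n(u, I) = -3 + I*6 = -3 + 6*I)
1/(118726 + (-91001 + n(h, -124))*(S(-362, -404) - 20466)) = 1/(118726 + (-91001 + (-3 + 6*(-124)))*(-52 - 20466)) = 1/(118726 + (-91001 + (-3 - 744))*(-20518)) = 1/(118726 + (-91001 - 747)*(-20518)) = 1/(118726 - 91748*(-20518)) = 1/(118726 + 1882485464) = 1/1882604190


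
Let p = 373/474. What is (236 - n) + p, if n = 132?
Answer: 49669/474 ≈ 104.79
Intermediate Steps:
p = 373/474 (p = 373*(1/474) = 373/474 ≈ 0.78692)
(236 - n) + p = (236 - 1*132) + 373/474 = (236 - 132) + 373/474 = 104 + 373/474 = 49669/474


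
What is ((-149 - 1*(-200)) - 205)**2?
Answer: 23716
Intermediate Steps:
((-149 - 1*(-200)) - 205)**2 = ((-149 + 200) - 205)**2 = (51 - 205)**2 = (-154)**2 = 23716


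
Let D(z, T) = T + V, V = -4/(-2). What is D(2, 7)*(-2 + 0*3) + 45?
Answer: 27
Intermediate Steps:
V = 2 (V = -4*(-½) = 2)
D(z, T) = 2 + T (D(z, T) = T + 2 = 2 + T)
D(2, 7)*(-2 + 0*3) + 45 = (2 + 7)*(-2 + 0*3) + 45 = 9*(-2 + 0) + 45 = 9*(-2) + 45 = -18 + 45 = 27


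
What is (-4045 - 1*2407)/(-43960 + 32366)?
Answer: 3226/5797 ≈ 0.55649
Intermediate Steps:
(-4045 - 1*2407)/(-43960 + 32366) = (-4045 - 2407)/(-11594) = -6452*(-1/11594) = 3226/5797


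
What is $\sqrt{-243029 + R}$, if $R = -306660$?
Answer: $i \sqrt{549689} \approx 741.41 i$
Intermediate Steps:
$\sqrt{-243029 + R} = \sqrt{-243029 - 306660} = \sqrt{-549689} = i \sqrt{549689}$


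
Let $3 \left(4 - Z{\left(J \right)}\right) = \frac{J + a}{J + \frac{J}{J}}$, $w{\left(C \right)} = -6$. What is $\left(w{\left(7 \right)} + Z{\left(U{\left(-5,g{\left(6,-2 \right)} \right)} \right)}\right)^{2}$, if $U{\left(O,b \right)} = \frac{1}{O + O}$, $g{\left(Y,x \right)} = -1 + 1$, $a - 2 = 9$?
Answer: $\frac{26569}{729} \approx 36.446$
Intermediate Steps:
$a = 11$ ($a = 2 + 9 = 11$)
$g{\left(Y,x \right)} = 0$
$U{\left(O,b \right)} = \frac{1}{2 O}$
$Z{\left(J \right)} = 4 - \frac{11 + J}{3 \left(1 + J\right)}$ ($Z{\left(J \right)} = 4 - \frac{\left(J + 11\right) \frac{1}{J + \frac{J}{J}}}{3} = 4 - \frac{\left(11 + J\right) \frac{1}{J + 1}}{3} = 4 - \frac{\left(11 + J\right) \frac{1}{1 + J}}{3} = 4 - \frac{\frac{1}{1 + J} \left(11 + J\right)}{3} = 4 - \frac{11 + J}{3 \left(1 + J\right)}$)
$\left(w{\left(7 \right)} + Z{\left(U{\left(-5,g{\left(6,-2 \right)} \right)} \right)}\right)^{2} = \left(-6 + \frac{1 + 11 \frac{1}{2 \left(-5\right)}}{3 \left(1 + \frac{1}{2 \left(-5\right)}\right)}\right)^{2} = \left(-6 + \frac{1 + 11 \cdot \frac{1}{2} \left(- \frac{1}{5}\right)}{3 \left(1 + \frac{1}{2} \left(- \frac{1}{5}\right)\right)}\right)^{2} = \left(-6 + \frac{1 + 11 \left(- \frac{1}{10}\right)}{3 \left(1 - \frac{1}{10}\right)}\right)^{2} = \left(-6 + \frac{1 - \frac{11}{10}}{3 \cdot \frac{9}{10}}\right)^{2} = \left(-6 + \frac{1}{3} \cdot \frac{10}{9} \left(- \frac{1}{10}\right)\right)^{2} = \left(-6 - \frac{1}{27}\right)^{2} = \left(- \frac{163}{27}\right)^{2} = \frac{26569}{729}$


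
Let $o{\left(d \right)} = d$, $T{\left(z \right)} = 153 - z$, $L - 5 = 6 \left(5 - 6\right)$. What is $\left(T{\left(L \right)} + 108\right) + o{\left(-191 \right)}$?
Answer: $71$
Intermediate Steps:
$L = -1$ ($L = 5 + 6 \left(5 - 6\right) = 5 + 6 \left(-1\right) = 5 - 6 = -1$)
$\left(T{\left(L \right)} + 108\right) + o{\left(-191 \right)} = \left(\left(153 - -1\right) + 108\right) - 191 = \left(\left(153 + 1\right) + 108\right) - 191 = \left(154 + 108\right) - 191 = 262 - 191 = 71$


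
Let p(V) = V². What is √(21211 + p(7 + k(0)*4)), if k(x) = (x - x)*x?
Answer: 2*√5315 ≈ 145.81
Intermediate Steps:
k(x) = 0 (k(x) = 0*x = 0)
√(21211 + p(7 + k(0)*4)) = √(21211 + (7 + 0*4)²) = √(21211 + (7 + 0)²) = √(21211 + 7²) = √(21211 + 49) = √21260 = 2*√5315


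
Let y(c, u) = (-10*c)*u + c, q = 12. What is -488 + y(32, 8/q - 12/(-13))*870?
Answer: -5398024/13 ≈ -4.1523e+5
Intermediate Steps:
y(c, u) = c - 10*c*u (y(c, u) = -10*c*u + c = c - 10*c*u)
-488 + y(32, 8/q - 12/(-13))*870 = -488 + (32*(1 - 10*(8/12 - 12/(-13))))*870 = -488 + (32*(1 - 10*(8*(1/12) - 12*(-1/13))))*870 = -488 + (32*(1 - 10*(⅔ + 12/13)))*870 = -488 + (32*(1 - 10*62/39))*870 = -488 + (32*(1 - 620/39))*870 = -488 + (32*(-581/39))*870 = -488 - 18592/39*870 = -488 - 5391680/13 = -5398024/13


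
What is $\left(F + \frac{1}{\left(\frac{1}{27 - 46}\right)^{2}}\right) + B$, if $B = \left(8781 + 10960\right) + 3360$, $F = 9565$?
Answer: $33027$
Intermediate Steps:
$B = 23101$ ($B = 19741 + 3360 = 23101$)
$\left(F + \frac{1}{\left(\frac{1}{27 - 46}\right)^{2}}\right) + B = \left(9565 + \frac{1}{\left(\frac{1}{27 - 46}\right)^{2}}\right) + 23101 = \left(9565 + \frac{1}{\left(\frac{1}{-19}\right)^{2}}\right) + 23101 = \left(9565 + \frac{1}{\left(- \frac{1}{19}\right)^{2}}\right) + 23101 = \left(9565 + \frac{1}{\frac{1}{361}}\right) + 23101 = \left(9565 + 361\right) + 23101 = 9926 + 23101 = 33027$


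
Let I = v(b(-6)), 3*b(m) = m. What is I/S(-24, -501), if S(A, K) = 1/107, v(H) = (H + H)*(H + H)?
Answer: 1712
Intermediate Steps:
b(m) = m/3
v(H) = 4*H² (v(H) = (2*H)*(2*H) = 4*H²)
S(A, K) = 1/107
I = 16 (I = 4*((⅓)*(-6))² = 4*(-2)² = 4*4 = 16)
I/S(-24, -501) = 16/(1/107) = 16*107 = 1712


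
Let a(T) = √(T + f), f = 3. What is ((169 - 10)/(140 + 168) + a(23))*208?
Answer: 8268/77 + 208*√26 ≈ 1168.0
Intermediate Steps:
a(T) = √(3 + T) (a(T) = √(T + 3) = √(3 + T))
((169 - 10)/(140 + 168) + a(23))*208 = ((169 - 10)/(140 + 168) + √(3 + 23))*208 = (159/308 + √26)*208 = 8268/77 + 208*√26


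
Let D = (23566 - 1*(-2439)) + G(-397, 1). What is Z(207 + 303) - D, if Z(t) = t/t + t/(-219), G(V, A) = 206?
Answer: -1913500/73 ≈ -26212.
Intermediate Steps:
Z(t) = 1 - t/219 (Z(t) = 1 + t*(-1/219) = 1 - t/219)
D = 26211 (D = (23566 - 1*(-2439)) + 206 = (23566 + 2439) + 206 = 26005 + 206 = 26211)
Z(207 + 303) - D = (1 - (207 + 303)/219) - 1*26211 = (1 - 1/219*510) - 26211 = (1 - 170/73) - 26211 = -97/73 - 26211 = -1913500/73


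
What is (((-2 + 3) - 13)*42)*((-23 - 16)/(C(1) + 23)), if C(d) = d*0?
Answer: 19656/23 ≈ 854.61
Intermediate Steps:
C(d) = 0
(((-2 + 3) - 13)*42)*((-23 - 16)/(C(1) + 23)) = (((-2 + 3) - 13)*42)*((-23 - 16)/(0 + 23)) = ((1 - 13)*42)*(-39/23) = (-12*42)*(-39*1/23) = -504*(-39/23) = 19656/23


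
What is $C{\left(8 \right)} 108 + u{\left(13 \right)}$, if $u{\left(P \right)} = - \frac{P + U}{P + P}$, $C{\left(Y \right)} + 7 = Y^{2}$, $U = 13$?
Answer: $6155$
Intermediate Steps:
$C{\left(Y \right)} = -7 + Y^{2}$
$u{\left(P \right)} = - \frac{13 + P}{2 P}$ ($u{\left(P \right)} = - \frac{P + 13}{P + P} = - \frac{13 + P}{2 P}$)
$C{\left(8 \right)} 108 + u{\left(13 \right)} = \left(-7 + 8^{2}\right) 108 + \frac{-13 - 13}{2 \cdot 13} = \left(-7 + 64\right) 108 + \frac{1}{2} \cdot \frac{1}{13} \left(-13 - 13\right) = 57 \cdot 108 + \frac{1}{2} \cdot \frac{1}{13} \left(-26\right) = 6156 - 1 = 6155$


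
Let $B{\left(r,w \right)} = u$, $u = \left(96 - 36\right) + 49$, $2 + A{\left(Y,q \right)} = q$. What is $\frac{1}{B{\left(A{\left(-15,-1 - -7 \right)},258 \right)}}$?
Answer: $\frac{1}{109} \approx 0.0091743$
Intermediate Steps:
$A{\left(Y,q \right)} = -2 + q$
$u = 109$ ($u = 60 + 49 = 109$)
$B{\left(r,w \right)} = 109$
$\frac{1}{B{\left(A{\left(-15,-1 - -7 \right)},258 \right)}} = \frac{1}{109}$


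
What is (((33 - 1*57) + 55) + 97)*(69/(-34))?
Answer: -4416/17 ≈ -259.76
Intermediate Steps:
(((33 - 1*57) + 55) + 97)*(69/(-34)) = (((33 - 57) + 55) + 97)*(69*(-1/34)) = ((-24 + 55) + 97)*(-69/34) = (31 + 97)*(-69/34) = 128*(-69/34) = -4416/17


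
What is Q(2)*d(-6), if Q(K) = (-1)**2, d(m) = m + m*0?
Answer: -6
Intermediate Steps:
d(m) = m (d(m) = m + 0 = m)
Q(K) = 1
Q(2)*d(-6) = 1*(-6) = -6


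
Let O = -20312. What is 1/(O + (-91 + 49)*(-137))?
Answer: -1/14558 ≈ -6.8691e-5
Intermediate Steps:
1/(O + (-91 + 49)*(-137)) = 1/(-20312 + (-91 + 49)*(-137)) = 1/(-20312 - 42*(-137)) = 1/(-20312 + 5754) = 1/(-14558) = -1/14558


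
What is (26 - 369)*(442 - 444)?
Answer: 686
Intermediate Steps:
(26 - 369)*(442 - 444) = -343*(-2) = 686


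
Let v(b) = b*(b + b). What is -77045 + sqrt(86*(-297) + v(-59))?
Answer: -77045 + 2*I*sqrt(4645) ≈ -77045.0 + 136.31*I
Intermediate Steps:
v(b) = 2*b**2 (v(b) = b*(2*b) = 2*b**2)
-77045 + sqrt(86*(-297) + v(-59)) = -77045 + sqrt(86*(-297) + 2*(-59)**2) = -77045 + sqrt(-25542 + 2*3481) = -77045 + sqrt(-25542 + 6962) = -77045 + sqrt(-18580) = -77045 + 2*I*sqrt(4645)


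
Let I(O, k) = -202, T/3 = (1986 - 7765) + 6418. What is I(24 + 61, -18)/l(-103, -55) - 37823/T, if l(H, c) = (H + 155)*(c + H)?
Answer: -155183267/7875036 ≈ -19.706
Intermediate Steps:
l(H, c) = (155 + H)*(H + c)
T = 1917 (T = 3*((1986 - 7765) + 6418) = 3*(-5779 + 6418) = 3*639 = 1917)
I(24 + 61, -18)/l(-103, -55) - 37823/T = -202/((-103)² + 155*(-103) + 155*(-55) - 103*(-55)) - 37823/1917 = -202/(10609 - 15965 - 8525 + 5665) - 37823*1/1917 = -202/(-8216) - 37823/1917 = -202*(-1/8216) - 37823/1917 = 101/4108 - 37823/1917 = -155183267/7875036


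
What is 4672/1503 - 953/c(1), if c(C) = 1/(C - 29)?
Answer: 40110724/1503 ≈ 26687.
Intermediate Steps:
c(C) = 1/(-29 + C)
4672/1503 - 953/c(1) = 4672/1503 - 953/(1/(-29 + 1)) = 4672*(1/1503) - 953/(1/(-28)) = 4672/1503 - 953/(-1/28) = 4672/1503 - 953*(-28) = 4672/1503 + 26684 = 40110724/1503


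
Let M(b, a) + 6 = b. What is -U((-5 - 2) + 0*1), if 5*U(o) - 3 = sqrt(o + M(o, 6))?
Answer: -3/5 - 2*I*sqrt(5)/5 ≈ -0.6 - 0.89443*I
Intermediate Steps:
M(b, a) = -6 + b
U(o) = 3/5 + sqrt(-6 + 2*o)/5 (U(o) = 3/5 + sqrt(o + (-6 + o))/5 = 3/5 + sqrt(-6 + 2*o)/5)
-U((-5 - 2) + 0*1) = -(3/5 + sqrt(-6 + 2*((-5 - 2) + 0*1))/5) = -(3/5 + sqrt(-6 + 2*(-7 + 0))/5) = -(3/5 + sqrt(-6 + 2*(-7))/5) = -(3/5 + sqrt(-6 - 14)/5) = -(3/5 + sqrt(-20)/5) = -(3/5 + (2*I*sqrt(5))/5) = -(3/5 + 2*I*sqrt(5)/5) = -3/5 - 2*I*sqrt(5)/5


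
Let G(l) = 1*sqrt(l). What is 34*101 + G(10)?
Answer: 3434 + sqrt(10) ≈ 3437.2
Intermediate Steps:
G(l) = sqrt(l)
34*101 + G(10) = 34*101 + sqrt(10) = 3434 + sqrt(10)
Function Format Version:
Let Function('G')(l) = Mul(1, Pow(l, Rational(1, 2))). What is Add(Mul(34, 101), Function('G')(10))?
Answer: Add(3434, Pow(10, Rational(1, 2))) ≈ 3437.2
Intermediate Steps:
Function('G')(l) = Pow(l, Rational(1, 2))
Add(Mul(34, 101), Function('G')(10)) = Add(Mul(34, 101), Pow(10, Rational(1, 2))) = Add(3434, Pow(10, Rational(1, 2)))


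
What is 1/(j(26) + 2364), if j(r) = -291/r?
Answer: 26/61173 ≈ 0.00042502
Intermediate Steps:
1/(j(26) + 2364) = 1/(-291/26 + 2364) = 1/(61173/26) = 26/61173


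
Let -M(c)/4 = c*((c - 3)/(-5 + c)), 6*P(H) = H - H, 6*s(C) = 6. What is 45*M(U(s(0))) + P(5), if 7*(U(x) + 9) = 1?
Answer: 926280/679 ≈ 1364.2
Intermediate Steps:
s(C) = 1 (s(C) = (1/6)*6 = 1)
P(H) = 0 (P(H) = (H - H)/6 = (1/6)*0 = 0)
U(x) = -62/7 (U(x) = -9 + (1/7)*1 = -9 + 1/7 = -62/7)
M(c) = -4*c*(-3 + c)/(-5 + c) (M(c) = -4*c*(c - 3)/(-5 + c) = -4*c*(-3 + c)/(-5 + c))
45*M(U(s(0))) + P(5) = 45*(4*(-62/7)*(3 - 1*(-62/7))/(-5 - 62/7)) + 0 = 45*(4*(-62/7)*(3 + 62/7)/(-97/7)) + 0 = 45*(4*(-62/7)*(-7/97)*(83/7)) + 0 = 45*(20584/679) + 0 = 926280/679 + 0 = 926280/679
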